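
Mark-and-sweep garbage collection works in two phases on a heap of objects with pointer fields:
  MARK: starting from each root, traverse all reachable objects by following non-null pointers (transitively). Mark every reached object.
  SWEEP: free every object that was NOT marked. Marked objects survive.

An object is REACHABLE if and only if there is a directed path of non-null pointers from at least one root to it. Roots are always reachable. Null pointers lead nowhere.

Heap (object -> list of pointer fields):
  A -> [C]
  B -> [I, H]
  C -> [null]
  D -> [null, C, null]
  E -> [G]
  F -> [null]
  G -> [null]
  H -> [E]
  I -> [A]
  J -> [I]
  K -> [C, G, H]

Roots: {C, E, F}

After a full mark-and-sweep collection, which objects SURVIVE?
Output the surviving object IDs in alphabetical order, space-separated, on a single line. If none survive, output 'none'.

Roots: C E F
Mark C: refs=null, marked=C
Mark E: refs=G, marked=C E
Mark F: refs=null, marked=C E F
Mark G: refs=null, marked=C E F G
Unmarked (collected): A B D H I J K

Answer: C E F G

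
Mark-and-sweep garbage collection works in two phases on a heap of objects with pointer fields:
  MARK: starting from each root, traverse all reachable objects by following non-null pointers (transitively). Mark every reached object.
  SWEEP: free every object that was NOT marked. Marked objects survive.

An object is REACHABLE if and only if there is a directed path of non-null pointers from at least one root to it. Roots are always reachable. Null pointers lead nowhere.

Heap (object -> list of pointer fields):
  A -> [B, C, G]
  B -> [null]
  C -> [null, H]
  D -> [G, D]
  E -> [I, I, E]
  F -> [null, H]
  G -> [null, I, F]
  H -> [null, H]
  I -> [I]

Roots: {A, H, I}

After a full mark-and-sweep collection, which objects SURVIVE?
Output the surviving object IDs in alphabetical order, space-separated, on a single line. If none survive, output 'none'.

Answer: A B C F G H I

Derivation:
Roots: A H I
Mark A: refs=B C G, marked=A
Mark H: refs=null H, marked=A H
Mark I: refs=I, marked=A H I
Mark B: refs=null, marked=A B H I
Mark C: refs=null H, marked=A B C H I
Mark G: refs=null I F, marked=A B C G H I
Mark F: refs=null H, marked=A B C F G H I
Unmarked (collected): D E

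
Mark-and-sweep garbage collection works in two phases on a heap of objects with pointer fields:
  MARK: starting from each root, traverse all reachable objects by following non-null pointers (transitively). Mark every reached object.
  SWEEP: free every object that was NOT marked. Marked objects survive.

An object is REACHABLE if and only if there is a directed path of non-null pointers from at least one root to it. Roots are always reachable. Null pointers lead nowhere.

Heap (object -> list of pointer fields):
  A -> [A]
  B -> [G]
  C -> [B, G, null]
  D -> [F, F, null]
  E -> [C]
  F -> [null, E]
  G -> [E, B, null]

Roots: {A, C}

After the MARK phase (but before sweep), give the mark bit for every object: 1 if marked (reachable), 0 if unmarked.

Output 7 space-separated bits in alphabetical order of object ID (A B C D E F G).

Roots: A C
Mark A: refs=A, marked=A
Mark C: refs=B G null, marked=A C
Mark B: refs=G, marked=A B C
Mark G: refs=E B null, marked=A B C G
Mark E: refs=C, marked=A B C E G
Unmarked (collected): D F

Answer: 1 1 1 0 1 0 1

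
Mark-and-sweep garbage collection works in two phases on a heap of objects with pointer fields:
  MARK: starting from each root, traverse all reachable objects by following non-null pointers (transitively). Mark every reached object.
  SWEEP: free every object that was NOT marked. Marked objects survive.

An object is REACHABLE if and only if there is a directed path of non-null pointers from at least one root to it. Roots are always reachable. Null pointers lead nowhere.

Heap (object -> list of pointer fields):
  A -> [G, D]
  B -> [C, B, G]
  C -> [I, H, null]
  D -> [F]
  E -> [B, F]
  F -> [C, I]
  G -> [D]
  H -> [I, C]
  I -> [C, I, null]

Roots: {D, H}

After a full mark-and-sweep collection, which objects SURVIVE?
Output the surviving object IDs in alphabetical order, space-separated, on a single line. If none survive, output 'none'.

Roots: D H
Mark D: refs=F, marked=D
Mark H: refs=I C, marked=D H
Mark F: refs=C I, marked=D F H
Mark I: refs=C I null, marked=D F H I
Mark C: refs=I H null, marked=C D F H I
Unmarked (collected): A B E G

Answer: C D F H I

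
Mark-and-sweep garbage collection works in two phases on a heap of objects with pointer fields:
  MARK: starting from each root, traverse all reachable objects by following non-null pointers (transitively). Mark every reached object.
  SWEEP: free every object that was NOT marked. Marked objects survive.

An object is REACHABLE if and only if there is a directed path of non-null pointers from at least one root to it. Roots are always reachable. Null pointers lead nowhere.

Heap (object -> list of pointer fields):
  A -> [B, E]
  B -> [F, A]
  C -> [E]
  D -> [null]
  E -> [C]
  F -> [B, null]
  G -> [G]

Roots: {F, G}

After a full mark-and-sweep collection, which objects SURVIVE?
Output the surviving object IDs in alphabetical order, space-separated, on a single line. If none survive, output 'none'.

Answer: A B C E F G

Derivation:
Roots: F G
Mark F: refs=B null, marked=F
Mark G: refs=G, marked=F G
Mark B: refs=F A, marked=B F G
Mark A: refs=B E, marked=A B F G
Mark E: refs=C, marked=A B E F G
Mark C: refs=E, marked=A B C E F G
Unmarked (collected): D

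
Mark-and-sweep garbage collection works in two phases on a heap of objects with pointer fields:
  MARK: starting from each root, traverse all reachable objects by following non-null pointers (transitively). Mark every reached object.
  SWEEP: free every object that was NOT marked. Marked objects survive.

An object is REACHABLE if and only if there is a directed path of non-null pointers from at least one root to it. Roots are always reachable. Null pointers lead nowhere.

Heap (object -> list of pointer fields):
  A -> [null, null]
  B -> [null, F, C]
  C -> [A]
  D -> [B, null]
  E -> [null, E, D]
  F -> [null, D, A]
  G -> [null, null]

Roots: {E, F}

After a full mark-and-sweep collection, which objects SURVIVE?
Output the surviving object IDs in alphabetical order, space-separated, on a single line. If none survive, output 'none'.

Answer: A B C D E F

Derivation:
Roots: E F
Mark E: refs=null E D, marked=E
Mark F: refs=null D A, marked=E F
Mark D: refs=B null, marked=D E F
Mark A: refs=null null, marked=A D E F
Mark B: refs=null F C, marked=A B D E F
Mark C: refs=A, marked=A B C D E F
Unmarked (collected): G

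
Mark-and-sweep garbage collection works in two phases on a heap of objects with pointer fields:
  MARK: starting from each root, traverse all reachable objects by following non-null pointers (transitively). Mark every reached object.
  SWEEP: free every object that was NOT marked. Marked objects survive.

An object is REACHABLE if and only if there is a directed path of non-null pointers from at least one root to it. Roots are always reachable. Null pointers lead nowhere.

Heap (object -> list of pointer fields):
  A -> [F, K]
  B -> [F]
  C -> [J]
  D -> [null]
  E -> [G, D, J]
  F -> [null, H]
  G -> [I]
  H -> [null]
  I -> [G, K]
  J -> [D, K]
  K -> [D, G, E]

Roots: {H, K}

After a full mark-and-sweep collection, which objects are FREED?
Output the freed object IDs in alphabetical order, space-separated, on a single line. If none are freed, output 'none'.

Roots: H K
Mark H: refs=null, marked=H
Mark K: refs=D G E, marked=H K
Mark D: refs=null, marked=D H K
Mark G: refs=I, marked=D G H K
Mark E: refs=G D J, marked=D E G H K
Mark I: refs=G K, marked=D E G H I K
Mark J: refs=D K, marked=D E G H I J K
Unmarked (collected): A B C F

Answer: A B C F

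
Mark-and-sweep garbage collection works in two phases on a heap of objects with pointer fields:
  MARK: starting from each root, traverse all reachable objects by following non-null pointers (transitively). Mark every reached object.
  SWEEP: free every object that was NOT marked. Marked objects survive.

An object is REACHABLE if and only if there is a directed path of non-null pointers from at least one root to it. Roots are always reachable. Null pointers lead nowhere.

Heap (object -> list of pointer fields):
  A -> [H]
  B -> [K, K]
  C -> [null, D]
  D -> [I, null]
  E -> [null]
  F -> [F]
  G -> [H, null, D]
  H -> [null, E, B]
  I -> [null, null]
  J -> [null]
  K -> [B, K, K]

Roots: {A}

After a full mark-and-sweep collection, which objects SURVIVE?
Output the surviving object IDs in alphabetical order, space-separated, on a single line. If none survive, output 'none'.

Answer: A B E H K

Derivation:
Roots: A
Mark A: refs=H, marked=A
Mark H: refs=null E B, marked=A H
Mark E: refs=null, marked=A E H
Mark B: refs=K K, marked=A B E H
Mark K: refs=B K K, marked=A B E H K
Unmarked (collected): C D F G I J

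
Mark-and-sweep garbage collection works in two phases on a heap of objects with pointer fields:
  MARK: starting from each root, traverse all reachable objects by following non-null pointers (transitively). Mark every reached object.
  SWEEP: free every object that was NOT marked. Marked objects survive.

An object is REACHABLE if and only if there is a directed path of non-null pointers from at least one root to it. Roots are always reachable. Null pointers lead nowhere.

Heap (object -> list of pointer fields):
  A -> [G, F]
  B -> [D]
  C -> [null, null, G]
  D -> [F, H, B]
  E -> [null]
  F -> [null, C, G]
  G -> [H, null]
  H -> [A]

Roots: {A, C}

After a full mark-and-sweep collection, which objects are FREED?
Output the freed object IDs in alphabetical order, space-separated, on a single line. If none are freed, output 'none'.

Roots: A C
Mark A: refs=G F, marked=A
Mark C: refs=null null G, marked=A C
Mark G: refs=H null, marked=A C G
Mark F: refs=null C G, marked=A C F G
Mark H: refs=A, marked=A C F G H
Unmarked (collected): B D E

Answer: B D E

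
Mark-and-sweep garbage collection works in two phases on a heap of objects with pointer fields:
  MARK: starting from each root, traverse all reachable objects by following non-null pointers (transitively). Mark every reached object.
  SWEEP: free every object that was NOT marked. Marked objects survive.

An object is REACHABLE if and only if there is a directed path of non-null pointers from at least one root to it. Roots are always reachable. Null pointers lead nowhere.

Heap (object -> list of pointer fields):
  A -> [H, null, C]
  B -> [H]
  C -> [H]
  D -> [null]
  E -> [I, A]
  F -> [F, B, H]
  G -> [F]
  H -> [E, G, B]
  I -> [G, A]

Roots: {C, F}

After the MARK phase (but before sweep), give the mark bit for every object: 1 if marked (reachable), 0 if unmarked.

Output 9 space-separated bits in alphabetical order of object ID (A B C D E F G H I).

Roots: C F
Mark C: refs=H, marked=C
Mark F: refs=F B H, marked=C F
Mark H: refs=E G B, marked=C F H
Mark B: refs=H, marked=B C F H
Mark E: refs=I A, marked=B C E F H
Mark G: refs=F, marked=B C E F G H
Mark I: refs=G A, marked=B C E F G H I
Mark A: refs=H null C, marked=A B C E F G H I
Unmarked (collected): D

Answer: 1 1 1 0 1 1 1 1 1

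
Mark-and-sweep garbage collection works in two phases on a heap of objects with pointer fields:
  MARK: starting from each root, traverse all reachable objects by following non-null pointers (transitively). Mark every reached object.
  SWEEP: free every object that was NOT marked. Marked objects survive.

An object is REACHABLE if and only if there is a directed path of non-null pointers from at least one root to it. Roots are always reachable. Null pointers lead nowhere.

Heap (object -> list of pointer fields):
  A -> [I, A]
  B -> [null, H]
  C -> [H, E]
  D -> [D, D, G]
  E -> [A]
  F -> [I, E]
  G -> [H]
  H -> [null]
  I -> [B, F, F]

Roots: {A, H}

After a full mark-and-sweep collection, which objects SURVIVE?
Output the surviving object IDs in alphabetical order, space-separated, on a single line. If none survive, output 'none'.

Answer: A B E F H I

Derivation:
Roots: A H
Mark A: refs=I A, marked=A
Mark H: refs=null, marked=A H
Mark I: refs=B F F, marked=A H I
Mark B: refs=null H, marked=A B H I
Mark F: refs=I E, marked=A B F H I
Mark E: refs=A, marked=A B E F H I
Unmarked (collected): C D G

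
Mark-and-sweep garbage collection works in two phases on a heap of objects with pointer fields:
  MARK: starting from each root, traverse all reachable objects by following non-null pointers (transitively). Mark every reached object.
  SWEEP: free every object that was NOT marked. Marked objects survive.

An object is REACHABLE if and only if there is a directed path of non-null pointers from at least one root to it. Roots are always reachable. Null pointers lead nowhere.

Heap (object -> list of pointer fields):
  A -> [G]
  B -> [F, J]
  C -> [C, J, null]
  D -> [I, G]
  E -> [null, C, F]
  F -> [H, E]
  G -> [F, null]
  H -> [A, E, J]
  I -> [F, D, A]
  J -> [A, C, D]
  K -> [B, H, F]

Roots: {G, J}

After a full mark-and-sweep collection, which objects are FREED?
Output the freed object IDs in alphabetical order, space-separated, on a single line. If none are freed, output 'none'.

Roots: G J
Mark G: refs=F null, marked=G
Mark J: refs=A C D, marked=G J
Mark F: refs=H E, marked=F G J
Mark A: refs=G, marked=A F G J
Mark C: refs=C J null, marked=A C F G J
Mark D: refs=I G, marked=A C D F G J
Mark H: refs=A E J, marked=A C D F G H J
Mark E: refs=null C F, marked=A C D E F G H J
Mark I: refs=F D A, marked=A C D E F G H I J
Unmarked (collected): B K

Answer: B K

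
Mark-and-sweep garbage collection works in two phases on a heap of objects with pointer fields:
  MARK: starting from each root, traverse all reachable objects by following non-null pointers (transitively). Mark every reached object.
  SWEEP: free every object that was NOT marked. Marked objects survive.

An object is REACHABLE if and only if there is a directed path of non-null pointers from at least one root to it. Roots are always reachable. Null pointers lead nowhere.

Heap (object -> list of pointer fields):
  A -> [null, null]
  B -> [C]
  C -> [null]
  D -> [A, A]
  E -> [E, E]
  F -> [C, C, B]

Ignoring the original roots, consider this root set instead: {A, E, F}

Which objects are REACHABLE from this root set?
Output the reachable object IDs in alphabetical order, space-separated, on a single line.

Answer: A B C E F

Derivation:
Roots: A E F
Mark A: refs=null null, marked=A
Mark E: refs=E E, marked=A E
Mark F: refs=C C B, marked=A E F
Mark C: refs=null, marked=A C E F
Mark B: refs=C, marked=A B C E F
Unmarked (collected): D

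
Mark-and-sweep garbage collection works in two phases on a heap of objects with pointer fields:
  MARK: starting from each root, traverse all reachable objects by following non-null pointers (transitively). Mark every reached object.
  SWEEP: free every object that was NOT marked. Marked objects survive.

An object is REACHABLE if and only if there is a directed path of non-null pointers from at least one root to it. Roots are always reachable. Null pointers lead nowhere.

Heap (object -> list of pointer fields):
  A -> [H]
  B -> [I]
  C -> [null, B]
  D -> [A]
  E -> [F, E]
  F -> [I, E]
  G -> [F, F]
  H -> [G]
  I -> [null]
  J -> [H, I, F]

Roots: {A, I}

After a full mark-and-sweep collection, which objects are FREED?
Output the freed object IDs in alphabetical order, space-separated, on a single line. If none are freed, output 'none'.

Roots: A I
Mark A: refs=H, marked=A
Mark I: refs=null, marked=A I
Mark H: refs=G, marked=A H I
Mark G: refs=F F, marked=A G H I
Mark F: refs=I E, marked=A F G H I
Mark E: refs=F E, marked=A E F G H I
Unmarked (collected): B C D J

Answer: B C D J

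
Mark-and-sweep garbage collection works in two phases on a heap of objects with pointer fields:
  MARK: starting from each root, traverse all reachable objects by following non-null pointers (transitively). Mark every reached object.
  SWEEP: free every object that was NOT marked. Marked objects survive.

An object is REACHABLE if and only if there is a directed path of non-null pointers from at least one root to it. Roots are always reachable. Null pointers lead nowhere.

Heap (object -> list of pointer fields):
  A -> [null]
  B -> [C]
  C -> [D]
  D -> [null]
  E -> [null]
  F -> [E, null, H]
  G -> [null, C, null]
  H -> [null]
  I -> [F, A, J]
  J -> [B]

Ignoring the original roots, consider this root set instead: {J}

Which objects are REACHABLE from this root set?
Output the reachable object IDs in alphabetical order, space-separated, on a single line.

Answer: B C D J

Derivation:
Roots: J
Mark J: refs=B, marked=J
Mark B: refs=C, marked=B J
Mark C: refs=D, marked=B C J
Mark D: refs=null, marked=B C D J
Unmarked (collected): A E F G H I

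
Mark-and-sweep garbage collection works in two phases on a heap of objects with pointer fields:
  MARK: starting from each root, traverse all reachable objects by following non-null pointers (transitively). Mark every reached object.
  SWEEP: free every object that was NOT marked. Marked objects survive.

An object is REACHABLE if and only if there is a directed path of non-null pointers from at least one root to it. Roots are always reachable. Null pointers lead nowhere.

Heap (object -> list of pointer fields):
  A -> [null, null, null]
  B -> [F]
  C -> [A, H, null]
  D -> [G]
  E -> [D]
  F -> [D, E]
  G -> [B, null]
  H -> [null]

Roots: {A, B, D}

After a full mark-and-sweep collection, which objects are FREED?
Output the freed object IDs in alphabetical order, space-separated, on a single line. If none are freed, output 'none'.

Answer: C H

Derivation:
Roots: A B D
Mark A: refs=null null null, marked=A
Mark B: refs=F, marked=A B
Mark D: refs=G, marked=A B D
Mark F: refs=D E, marked=A B D F
Mark G: refs=B null, marked=A B D F G
Mark E: refs=D, marked=A B D E F G
Unmarked (collected): C H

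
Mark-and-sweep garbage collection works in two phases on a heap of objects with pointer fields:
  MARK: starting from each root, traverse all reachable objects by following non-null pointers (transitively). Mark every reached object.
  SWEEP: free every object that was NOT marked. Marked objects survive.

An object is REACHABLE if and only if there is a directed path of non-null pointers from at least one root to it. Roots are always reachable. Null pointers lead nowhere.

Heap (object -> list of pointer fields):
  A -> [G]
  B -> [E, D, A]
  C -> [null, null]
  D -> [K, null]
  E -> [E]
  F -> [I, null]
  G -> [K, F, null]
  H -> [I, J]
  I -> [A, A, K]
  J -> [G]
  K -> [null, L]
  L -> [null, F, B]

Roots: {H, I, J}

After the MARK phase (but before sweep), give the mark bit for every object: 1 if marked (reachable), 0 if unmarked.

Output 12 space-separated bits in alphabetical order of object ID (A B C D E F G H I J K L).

Roots: H I J
Mark H: refs=I J, marked=H
Mark I: refs=A A K, marked=H I
Mark J: refs=G, marked=H I J
Mark A: refs=G, marked=A H I J
Mark K: refs=null L, marked=A H I J K
Mark G: refs=K F null, marked=A G H I J K
Mark L: refs=null F B, marked=A G H I J K L
Mark F: refs=I null, marked=A F G H I J K L
Mark B: refs=E D A, marked=A B F G H I J K L
Mark E: refs=E, marked=A B E F G H I J K L
Mark D: refs=K null, marked=A B D E F G H I J K L
Unmarked (collected): C

Answer: 1 1 0 1 1 1 1 1 1 1 1 1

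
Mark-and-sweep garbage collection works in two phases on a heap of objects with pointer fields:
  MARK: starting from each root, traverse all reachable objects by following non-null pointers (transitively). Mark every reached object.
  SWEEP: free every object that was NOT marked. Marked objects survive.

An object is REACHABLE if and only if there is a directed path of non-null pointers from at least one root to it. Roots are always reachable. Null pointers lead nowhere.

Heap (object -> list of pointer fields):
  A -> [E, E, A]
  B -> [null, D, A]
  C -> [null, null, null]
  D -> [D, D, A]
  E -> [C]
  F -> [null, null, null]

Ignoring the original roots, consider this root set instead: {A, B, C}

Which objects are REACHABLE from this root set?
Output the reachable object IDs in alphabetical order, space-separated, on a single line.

Answer: A B C D E

Derivation:
Roots: A B C
Mark A: refs=E E A, marked=A
Mark B: refs=null D A, marked=A B
Mark C: refs=null null null, marked=A B C
Mark E: refs=C, marked=A B C E
Mark D: refs=D D A, marked=A B C D E
Unmarked (collected): F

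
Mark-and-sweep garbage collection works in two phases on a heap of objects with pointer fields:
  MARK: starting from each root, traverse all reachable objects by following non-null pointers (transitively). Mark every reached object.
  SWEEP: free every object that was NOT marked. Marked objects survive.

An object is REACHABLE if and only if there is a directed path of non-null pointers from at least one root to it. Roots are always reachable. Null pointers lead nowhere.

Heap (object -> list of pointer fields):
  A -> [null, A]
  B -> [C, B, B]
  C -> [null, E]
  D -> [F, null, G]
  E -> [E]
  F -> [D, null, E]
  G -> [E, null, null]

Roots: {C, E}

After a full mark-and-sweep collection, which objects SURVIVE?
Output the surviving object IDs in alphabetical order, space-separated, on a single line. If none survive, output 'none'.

Answer: C E

Derivation:
Roots: C E
Mark C: refs=null E, marked=C
Mark E: refs=E, marked=C E
Unmarked (collected): A B D F G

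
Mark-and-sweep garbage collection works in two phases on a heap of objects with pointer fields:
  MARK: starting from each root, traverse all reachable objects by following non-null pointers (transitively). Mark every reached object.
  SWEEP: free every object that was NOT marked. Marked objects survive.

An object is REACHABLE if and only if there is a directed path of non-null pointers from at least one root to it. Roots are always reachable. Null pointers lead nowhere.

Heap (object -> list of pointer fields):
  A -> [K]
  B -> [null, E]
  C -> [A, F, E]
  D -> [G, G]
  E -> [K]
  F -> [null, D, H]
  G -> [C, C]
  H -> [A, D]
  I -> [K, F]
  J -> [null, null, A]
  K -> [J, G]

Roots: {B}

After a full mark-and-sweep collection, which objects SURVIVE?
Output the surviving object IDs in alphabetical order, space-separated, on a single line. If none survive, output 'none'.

Answer: A B C D E F G H J K

Derivation:
Roots: B
Mark B: refs=null E, marked=B
Mark E: refs=K, marked=B E
Mark K: refs=J G, marked=B E K
Mark J: refs=null null A, marked=B E J K
Mark G: refs=C C, marked=B E G J K
Mark A: refs=K, marked=A B E G J K
Mark C: refs=A F E, marked=A B C E G J K
Mark F: refs=null D H, marked=A B C E F G J K
Mark D: refs=G G, marked=A B C D E F G J K
Mark H: refs=A D, marked=A B C D E F G H J K
Unmarked (collected): I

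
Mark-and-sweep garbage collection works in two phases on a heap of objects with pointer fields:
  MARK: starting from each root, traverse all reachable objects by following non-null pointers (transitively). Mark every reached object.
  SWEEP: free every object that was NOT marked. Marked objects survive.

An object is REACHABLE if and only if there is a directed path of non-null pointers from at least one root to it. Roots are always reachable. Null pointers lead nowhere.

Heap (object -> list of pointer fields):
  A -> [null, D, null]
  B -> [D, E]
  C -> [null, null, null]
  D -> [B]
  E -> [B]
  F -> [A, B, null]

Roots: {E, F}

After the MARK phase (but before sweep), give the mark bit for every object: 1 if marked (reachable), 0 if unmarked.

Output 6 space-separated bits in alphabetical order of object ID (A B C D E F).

Roots: E F
Mark E: refs=B, marked=E
Mark F: refs=A B null, marked=E F
Mark B: refs=D E, marked=B E F
Mark A: refs=null D null, marked=A B E F
Mark D: refs=B, marked=A B D E F
Unmarked (collected): C

Answer: 1 1 0 1 1 1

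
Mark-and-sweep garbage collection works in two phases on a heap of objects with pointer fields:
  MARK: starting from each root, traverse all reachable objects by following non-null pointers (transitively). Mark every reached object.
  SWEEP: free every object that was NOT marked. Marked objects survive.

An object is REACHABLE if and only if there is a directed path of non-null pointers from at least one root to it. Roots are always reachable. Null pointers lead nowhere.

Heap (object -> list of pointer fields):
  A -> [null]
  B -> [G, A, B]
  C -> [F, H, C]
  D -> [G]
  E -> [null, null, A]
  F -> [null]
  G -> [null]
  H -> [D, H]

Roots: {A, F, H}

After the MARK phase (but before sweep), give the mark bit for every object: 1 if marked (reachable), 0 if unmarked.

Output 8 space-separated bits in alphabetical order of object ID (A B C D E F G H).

Roots: A F H
Mark A: refs=null, marked=A
Mark F: refs=null, marked=A F
Mark H: refs=D H, marked=A F H
Mark D: refs=G, marked=A D F H
Mark G: refs=null, marked=A D F G H
Unmarked (collected): B C E

Answer: 1 0 0 1 0 1 1 1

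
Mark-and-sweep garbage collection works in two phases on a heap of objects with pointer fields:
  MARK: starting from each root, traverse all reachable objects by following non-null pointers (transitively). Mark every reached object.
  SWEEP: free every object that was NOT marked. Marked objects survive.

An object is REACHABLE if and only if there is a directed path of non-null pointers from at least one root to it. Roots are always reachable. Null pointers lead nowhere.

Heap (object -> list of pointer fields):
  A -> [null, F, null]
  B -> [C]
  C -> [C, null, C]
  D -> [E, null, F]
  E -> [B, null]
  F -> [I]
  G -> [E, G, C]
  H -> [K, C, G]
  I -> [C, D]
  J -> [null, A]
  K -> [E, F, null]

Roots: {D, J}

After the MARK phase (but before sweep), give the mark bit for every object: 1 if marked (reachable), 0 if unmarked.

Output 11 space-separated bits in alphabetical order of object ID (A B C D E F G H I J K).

Answer: 1 1 1 1 1 1 0 0 1 1 0

Derivation:
Roots: D J
Mark D: refs=E null F, marked=D
Mark J: refs=null A, marked=D J
Mark E: refs=B null, marked=D E J
Mark F: refs=I, marked=D E F J
Mark A: refs=null F null, marked=A D E F J
Mark B: refs=C, marked=A B D E F J
Mark I: refs=C D, marked=A B D E F I J
Mark C: refs=C null C, marked=A B C D E F I J
Unmarked (collected): G H K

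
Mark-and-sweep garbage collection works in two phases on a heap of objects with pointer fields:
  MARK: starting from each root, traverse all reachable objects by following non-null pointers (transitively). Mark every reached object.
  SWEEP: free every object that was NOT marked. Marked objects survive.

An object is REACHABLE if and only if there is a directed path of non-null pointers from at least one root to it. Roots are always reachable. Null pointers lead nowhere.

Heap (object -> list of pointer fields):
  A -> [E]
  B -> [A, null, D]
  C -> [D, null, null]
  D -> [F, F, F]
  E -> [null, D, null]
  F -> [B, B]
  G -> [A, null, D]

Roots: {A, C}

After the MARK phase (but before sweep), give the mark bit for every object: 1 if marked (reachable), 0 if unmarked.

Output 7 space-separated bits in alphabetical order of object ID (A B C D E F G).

Answer: 1 1 1 1 1 1 0

Derivation:
Roots: A C
Mark A: refs=E, marked=A
Mark C: refs=D null null, marked=A C
Mark E: refs=null D null, marked=A C E
Mark D: refs=F F F, marked=A C D E
Mark F: refs=B B, marked=A C D E F
Mark B: refs=A null D, marked=A B C D E F
Unmarked (collected): G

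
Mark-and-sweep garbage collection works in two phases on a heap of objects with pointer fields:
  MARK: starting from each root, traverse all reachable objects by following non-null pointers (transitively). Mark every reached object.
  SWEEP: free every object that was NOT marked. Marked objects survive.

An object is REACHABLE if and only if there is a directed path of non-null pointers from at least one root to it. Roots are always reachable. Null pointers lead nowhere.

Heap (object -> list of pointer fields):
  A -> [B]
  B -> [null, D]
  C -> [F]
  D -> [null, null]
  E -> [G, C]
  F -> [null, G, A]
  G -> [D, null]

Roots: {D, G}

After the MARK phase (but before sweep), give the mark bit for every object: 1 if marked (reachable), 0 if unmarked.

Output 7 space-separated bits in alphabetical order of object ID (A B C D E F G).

Answer: 0 0 0 1 0 0 1

Derivation:
Roots: D G
Mark D: refs=null null, marked=D
Mark G: refs=D null, marked=D G
Unmarked (collected): A B C E F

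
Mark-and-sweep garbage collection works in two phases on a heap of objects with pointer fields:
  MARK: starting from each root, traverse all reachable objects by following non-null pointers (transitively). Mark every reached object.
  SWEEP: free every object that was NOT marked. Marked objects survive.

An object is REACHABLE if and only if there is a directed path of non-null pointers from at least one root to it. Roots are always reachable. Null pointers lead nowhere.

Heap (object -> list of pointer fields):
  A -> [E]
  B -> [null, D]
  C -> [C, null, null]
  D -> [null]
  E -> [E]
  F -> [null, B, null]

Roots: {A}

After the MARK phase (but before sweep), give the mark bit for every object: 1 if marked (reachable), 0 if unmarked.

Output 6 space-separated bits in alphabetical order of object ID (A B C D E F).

Roots: A
Mark A: refs=E, marked=A
Mark E: refs=E, marked=A E
Unmarked (collected): B C D F

Answer: 1 0 0 0 1 0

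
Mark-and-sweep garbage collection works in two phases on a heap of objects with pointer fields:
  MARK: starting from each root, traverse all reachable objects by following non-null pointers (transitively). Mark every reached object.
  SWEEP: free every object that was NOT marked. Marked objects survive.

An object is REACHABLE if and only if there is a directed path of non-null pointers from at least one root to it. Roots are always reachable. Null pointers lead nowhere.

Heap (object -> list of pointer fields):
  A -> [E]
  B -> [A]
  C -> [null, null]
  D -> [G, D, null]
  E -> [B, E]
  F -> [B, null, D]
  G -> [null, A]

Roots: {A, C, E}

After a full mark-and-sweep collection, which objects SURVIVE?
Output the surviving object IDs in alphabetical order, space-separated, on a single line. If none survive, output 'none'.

Answer: A B C E

Derivation:
Roots: A C E
Mark A: refs=E, marked=A
Mark C: refs=null null, marked=A C
Mark E: refs=B E, marked=A C E
Mark B: refs=A, marked=A B C E
Unmarked (collected): D F G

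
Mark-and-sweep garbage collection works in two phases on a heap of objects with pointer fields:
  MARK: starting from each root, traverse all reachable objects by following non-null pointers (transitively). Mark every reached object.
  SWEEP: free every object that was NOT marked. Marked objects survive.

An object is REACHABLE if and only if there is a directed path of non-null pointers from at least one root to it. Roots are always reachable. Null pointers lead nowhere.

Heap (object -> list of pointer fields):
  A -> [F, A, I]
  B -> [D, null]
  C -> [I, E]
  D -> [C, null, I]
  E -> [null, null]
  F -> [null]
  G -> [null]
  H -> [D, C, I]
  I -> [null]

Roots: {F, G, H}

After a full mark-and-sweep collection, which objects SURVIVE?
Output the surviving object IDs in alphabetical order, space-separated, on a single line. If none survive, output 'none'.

Answer: C D E F G H I

Derivation:
Roots: F G H
Mark F: refs=null, marked=F
Mark G: refs=null, marked=F G
Mark H: refs=D C I, marked=F G H
Mark D: refs=C null I, marked=D F G H
Mark C: refs=I E, marked=C D F G H
Mark I: refs=null, marked=C D F G H I
Mark E: refs=null null, marked=C D E F G H I
Unmarked (collected): A B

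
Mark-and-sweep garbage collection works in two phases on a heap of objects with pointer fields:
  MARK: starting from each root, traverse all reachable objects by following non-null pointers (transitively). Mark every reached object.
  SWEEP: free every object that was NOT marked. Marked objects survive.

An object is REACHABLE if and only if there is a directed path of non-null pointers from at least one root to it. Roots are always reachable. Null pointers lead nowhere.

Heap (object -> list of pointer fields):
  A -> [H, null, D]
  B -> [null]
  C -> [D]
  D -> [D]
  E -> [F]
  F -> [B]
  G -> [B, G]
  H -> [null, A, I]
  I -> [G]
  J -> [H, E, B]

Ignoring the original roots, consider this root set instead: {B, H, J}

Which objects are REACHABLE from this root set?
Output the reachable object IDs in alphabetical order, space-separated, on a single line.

Answer: A B D E F G H I J

Derivation:
Roots: B H J
Mark B: refs=null, marked=B
Mark H: refs=null A I, marked=B H
Mark J: refs=H E B, marked=B H J
Mark A: refs=H null D, marked=A B H J
Mark I: refs=G, marked=A B H I J
Mark E: refs=F, marked=A B E H I J
Mark D: refs=D, marked=A B D E H I J
Mark G: refs=B G, marked=A B D E G H I J
Mark F: refs=B, marked=A B D E F G H I J
Unmarked (collected): C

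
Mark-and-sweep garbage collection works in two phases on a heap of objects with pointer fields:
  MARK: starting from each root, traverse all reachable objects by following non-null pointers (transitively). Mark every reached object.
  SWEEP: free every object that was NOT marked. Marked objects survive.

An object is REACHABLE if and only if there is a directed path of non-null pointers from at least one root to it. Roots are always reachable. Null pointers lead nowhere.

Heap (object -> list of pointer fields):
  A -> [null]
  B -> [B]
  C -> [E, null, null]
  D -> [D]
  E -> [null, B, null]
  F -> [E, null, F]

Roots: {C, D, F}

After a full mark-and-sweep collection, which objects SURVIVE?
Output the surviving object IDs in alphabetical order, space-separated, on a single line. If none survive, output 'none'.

Answer: B C D E F

Derivation:
Roots: C D F
Mark C: refs=E null null, marked=C
Mark D: refs=D, marked=C D
Mark F: refs=E null F, marked=C D F
Mark E: refs=null B null, marked=C D E F
Mark B: refs=B, marked=B C D E F
Unmarked (collected): A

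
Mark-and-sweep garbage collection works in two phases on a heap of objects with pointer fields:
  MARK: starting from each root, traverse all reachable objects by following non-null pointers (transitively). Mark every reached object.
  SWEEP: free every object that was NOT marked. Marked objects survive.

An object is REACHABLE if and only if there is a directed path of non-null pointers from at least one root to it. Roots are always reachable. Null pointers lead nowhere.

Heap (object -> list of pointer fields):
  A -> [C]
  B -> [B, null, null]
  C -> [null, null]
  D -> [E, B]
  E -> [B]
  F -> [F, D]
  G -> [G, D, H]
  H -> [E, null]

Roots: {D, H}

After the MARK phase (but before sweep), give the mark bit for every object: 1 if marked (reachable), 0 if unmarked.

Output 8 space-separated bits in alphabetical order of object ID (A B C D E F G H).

Roots: D H
Mark D: refs=E B, marked=D
Mark H: refs=E null, marked=D H
Mark E: refs=B, marked=D E H
Mark B: refs=B null null, marked=B D E H
Unmarked (collected): A C F G

Answer: 0 1 0 1 1 0 0 1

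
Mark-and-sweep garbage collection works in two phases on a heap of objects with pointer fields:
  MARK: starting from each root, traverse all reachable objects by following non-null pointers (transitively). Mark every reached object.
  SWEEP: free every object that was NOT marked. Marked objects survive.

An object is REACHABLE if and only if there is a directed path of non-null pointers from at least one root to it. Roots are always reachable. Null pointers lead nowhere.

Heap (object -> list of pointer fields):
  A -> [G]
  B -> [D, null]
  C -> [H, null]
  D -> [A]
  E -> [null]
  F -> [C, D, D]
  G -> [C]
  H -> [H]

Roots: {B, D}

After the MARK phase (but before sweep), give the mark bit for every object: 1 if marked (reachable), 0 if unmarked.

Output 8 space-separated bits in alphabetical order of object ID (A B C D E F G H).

Roots: B D
Mark B: refs=D null, marked=B
Mark D: refs=A, marked=B D
Mark A: refs=G, marked=A B D
Mark G: refs=C, marked=A B D G
Mark C: refs=H null, marked=A B C D G
Mark H: refs=H, marked=A B C D G H
Unmarked (collected): E F

Answer: 1 1 1 1 0 0 1 1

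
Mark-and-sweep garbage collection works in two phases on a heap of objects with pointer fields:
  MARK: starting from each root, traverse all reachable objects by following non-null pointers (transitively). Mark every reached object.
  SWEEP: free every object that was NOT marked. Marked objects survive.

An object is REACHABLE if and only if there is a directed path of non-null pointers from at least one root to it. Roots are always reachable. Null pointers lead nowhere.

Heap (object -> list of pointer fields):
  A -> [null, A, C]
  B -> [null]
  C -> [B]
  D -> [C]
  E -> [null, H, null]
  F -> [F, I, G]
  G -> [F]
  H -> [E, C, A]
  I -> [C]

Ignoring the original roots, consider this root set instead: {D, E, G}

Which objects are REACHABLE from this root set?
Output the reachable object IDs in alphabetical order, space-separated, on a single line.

Answer: A B C D E F G H I

Derivation:
Roots: D E G
Mark D: refs=C, marked=D
Mark E: refs=null H null, marked=D E
Mark G: refs=F, marked=D E G
Mark C: refs=B, marked=C D E G
Mark H: refs=E C A, marked=C D E G H
Mark F: refs=F I G, marked=C D E F G H
Mark B: refs=null, marked=B C D E F G H
Mark A: refs=null A C, marked=A B C D E F G H
Mark I: refs=C, marked=A B C D E F G H I
Unmarked (collected): (none)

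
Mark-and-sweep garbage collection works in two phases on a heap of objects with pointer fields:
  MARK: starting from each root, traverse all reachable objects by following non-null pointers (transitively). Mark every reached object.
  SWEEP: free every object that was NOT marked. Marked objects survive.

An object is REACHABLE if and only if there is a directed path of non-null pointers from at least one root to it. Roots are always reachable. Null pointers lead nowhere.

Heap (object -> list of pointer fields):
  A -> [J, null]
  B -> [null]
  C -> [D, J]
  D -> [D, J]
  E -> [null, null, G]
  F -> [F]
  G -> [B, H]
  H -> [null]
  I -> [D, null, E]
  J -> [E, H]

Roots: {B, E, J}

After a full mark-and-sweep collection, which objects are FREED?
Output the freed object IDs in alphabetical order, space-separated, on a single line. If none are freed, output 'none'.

Roots: B E J
Mark B: refs=null, marked=B
Mark E: refs=null null G, marked=B E
Mark J: refs=E H, marked=B E J
Mark G: refs=B H, marked=B E G J
Mark H: refs=null, marked=B E G H J
Unmarked (collected): A C D F I

Answer: A C D F I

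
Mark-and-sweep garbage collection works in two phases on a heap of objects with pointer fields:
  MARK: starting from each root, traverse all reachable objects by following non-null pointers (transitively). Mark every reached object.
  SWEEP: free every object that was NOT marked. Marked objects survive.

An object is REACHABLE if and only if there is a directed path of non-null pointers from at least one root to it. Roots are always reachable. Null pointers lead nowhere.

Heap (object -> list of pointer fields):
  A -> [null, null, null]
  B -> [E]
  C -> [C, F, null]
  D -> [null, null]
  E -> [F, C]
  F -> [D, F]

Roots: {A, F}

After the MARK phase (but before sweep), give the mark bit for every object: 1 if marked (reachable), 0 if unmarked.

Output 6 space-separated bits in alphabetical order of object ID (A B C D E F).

Answer: 1 0 0 1 0 1

Derivation:
Roots: A F
Mark A: refs=null null null, marked=A
Mark F: refs=D F, marked=A F
Mark D: refs=null null, marked=A D F
Unmarked (collected): B C E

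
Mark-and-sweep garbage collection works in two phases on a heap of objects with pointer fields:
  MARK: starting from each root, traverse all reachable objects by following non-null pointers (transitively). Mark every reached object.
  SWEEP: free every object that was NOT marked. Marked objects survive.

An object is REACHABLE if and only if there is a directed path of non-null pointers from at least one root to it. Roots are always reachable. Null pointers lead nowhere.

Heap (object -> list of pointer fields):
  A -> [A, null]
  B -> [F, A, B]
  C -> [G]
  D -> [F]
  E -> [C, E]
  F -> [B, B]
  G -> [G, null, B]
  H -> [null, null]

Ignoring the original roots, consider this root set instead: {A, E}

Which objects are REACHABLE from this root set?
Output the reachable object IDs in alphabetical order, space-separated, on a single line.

Answer: A B C E F G

Derivation:
Roots: A E
Mark A: refs=A null, marked=A
Mark E: refs=C E, marked=A E
Mark C: refs=G, marked=A C E
Mark G: refs=G null B, marked=A C E G
Mark B: refs=F A B, marked=A B C E G
Mark F: refs=B B, marked=A B C E F G
Unmarked (collected): D H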